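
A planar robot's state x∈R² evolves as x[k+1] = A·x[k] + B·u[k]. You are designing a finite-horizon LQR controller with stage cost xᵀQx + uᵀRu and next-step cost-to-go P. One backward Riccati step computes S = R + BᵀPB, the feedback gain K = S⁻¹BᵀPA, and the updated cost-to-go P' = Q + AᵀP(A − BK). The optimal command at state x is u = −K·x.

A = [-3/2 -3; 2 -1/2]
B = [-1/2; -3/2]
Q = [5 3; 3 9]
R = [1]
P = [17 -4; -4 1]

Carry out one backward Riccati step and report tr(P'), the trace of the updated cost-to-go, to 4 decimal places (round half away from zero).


BᵀP = [-2.5000 0.5000]
S = R + BᵀPB = [1] + [0.5000] = [1.5000]
BᵀPA = [4.7500 7.2500]
K = S⁻¹·BᵀPA = [3.1667 4.8333]
A−BK = [0.0833 -0.5833; 6.7500 6.7500]
AᵀP(A−BK) = [51.2083 73.5417; 73.5417 106.2083]
P' = Q + AᵀP(A−BK) = [56.2083 76.5417; 76.5417 115.2083]
tr(P') = 171.4167

171.4167


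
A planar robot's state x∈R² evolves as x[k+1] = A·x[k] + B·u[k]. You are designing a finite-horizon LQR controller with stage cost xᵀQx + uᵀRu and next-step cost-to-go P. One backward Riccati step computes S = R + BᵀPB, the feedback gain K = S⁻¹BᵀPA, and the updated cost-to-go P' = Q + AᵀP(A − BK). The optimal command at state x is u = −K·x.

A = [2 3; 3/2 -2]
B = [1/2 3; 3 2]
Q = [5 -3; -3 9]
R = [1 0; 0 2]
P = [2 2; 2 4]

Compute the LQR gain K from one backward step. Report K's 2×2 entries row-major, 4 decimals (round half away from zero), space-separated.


0.2070 -0.9825 0.5212 0.8030

BᵀP = [7.0000 13.0000; 10.0000 14.0000]
S = R + BᵀPB = [1 0; 0 2] + [42.5000 47.0000; 47.0000 58.0000] = [43.5000 47.0000; 47.0000 60.0000]
BᵀPA = [33.5000 -5.0000; 41.0000 2.0000]
K = S⁻¹·BᵀPA = [0.2070 -0.9825; 0.5212 0.8030]
A−BK = [0.3329 1.0823; -0.1633 -0.6584]
AᵀP(A−BK) = [0.6970 0.9925; 0.9925 3.4813]
P' = Q + AᵀP(A−BK) = [5.6970 -2.0075; -2.0075 12.4813]
tr(P') = 18.1783


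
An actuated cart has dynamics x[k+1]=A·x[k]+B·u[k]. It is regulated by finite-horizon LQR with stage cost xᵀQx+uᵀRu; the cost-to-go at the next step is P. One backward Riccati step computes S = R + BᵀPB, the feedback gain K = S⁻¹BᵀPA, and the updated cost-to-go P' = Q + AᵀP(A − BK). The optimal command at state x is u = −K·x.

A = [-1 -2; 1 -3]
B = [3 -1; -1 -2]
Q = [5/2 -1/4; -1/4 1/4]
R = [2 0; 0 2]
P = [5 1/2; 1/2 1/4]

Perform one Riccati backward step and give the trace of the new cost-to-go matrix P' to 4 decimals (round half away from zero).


5.3559

BᵀP = [14.5000 1.2500; -6.0000 -1.0000]
S = R + BᵀPB = [2 0; 0 2] + [42.2500 -17.0000; -17.0000 8.0000] = [44.2500 -17.0000; -17.0000 10.0000]
BᵀPA = [-13.2500 -32.7500; 5.0000 15.0000]
K = S⁻¹·BᵀPA = [-0.3094 -0.4723; -0.0261 0.6971]
A−BK = [-0.0977 0.1140; 0.6384 -2.0782]
AᵀP(A−BK) = [0.2801 0.0065; 0.0065 2.3257]
P' = Q + AᵀP(A−BK) = [2.7801 -0.2435; -0.2435 2.5757]
tr(P') = 5.3559


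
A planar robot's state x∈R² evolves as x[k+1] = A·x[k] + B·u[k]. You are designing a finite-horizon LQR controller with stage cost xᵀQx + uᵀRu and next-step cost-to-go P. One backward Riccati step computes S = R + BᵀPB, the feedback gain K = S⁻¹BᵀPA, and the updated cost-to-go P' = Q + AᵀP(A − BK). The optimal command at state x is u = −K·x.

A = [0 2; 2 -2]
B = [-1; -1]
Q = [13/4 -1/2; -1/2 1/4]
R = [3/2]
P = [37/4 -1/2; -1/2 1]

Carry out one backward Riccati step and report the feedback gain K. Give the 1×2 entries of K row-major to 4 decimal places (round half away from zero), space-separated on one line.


-0.0930 -1.5349

BᵀP = [-8.7500 -0.5000]
S = R + BᵀPB = [3/2] + [9.2500] = [10.7500]
BᵀPA = [-1.0000 -16.5000]
K = S⁻¹·BᵀPA = [-0.0930 -1.5349]
A−BK = [-0.0930 0.4651; 1.9070 -3.5349]
AᵀP(A−BK) = [3.9070 -7.5349; -7.5349 19.6744]
P' = Q + AᵀP(A−BK) = [7.1570 -8.0349; -8.0349 19.9244]
tr(P') = 27.0814


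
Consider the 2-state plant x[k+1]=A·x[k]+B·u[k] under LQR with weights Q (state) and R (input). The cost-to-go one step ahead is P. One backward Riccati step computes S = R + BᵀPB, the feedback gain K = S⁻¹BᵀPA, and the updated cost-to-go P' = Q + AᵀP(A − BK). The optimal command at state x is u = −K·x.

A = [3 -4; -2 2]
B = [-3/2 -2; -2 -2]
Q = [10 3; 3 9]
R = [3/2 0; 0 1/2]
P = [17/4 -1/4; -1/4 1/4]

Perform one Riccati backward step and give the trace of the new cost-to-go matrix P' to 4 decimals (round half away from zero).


BᵀP = [-5.8750 -0.1250; -8.0000 0.0000]
S = R + BᵀPB = [3/2 0; 0 1/2] + [9.0625 12.0000; 12.0000 16.0000] = [10.5625 12.0000; 12.0000 16.5000]
BᵀPA = [-17.3750 23.2500; -24.0000 32.0000]
K = S⁻¹·BᵀPA = [0.0433 -0.0124; -1.4861 1.9484]
A−BK = [0.0929 -0.1218; -4.8854 5.8720]
AᵀP(A−BK) = [7.3375 -8.9536; -8.9536 10.9391]
P' = Q + AᵀP(A−BK) = [17.3375 -5.9536; -5.9536 19.9391]
tr(P') = 37.2766

37.2766


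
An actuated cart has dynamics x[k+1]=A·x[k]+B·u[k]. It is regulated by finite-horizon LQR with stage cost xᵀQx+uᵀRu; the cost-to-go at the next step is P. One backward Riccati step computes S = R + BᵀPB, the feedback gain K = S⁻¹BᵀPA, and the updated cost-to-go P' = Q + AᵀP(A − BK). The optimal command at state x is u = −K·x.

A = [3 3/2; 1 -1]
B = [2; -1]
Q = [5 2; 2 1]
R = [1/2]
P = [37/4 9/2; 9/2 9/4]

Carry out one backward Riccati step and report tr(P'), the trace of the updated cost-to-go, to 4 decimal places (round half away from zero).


BᵀP = [14.0000 6.7500]
S = R + BᵀPB = [1/2] + [21.2500] = [21.7500]
BᵀPA = [48.7500 14.2500]
K = S⁻¹·BᵀPA = [2.2414 0.6552]
A−BK = [-1.4828 0.1897; 3.2414 -0.3448]
AᵀP(A−BK) = [3.2328 0.6853; 0.6853 0.2263]
P' = Q + AᵀP(A−BK) = [8.2328 2.6853; 2.6853 1.2263]
tr(P') = 9.4591

9.4591


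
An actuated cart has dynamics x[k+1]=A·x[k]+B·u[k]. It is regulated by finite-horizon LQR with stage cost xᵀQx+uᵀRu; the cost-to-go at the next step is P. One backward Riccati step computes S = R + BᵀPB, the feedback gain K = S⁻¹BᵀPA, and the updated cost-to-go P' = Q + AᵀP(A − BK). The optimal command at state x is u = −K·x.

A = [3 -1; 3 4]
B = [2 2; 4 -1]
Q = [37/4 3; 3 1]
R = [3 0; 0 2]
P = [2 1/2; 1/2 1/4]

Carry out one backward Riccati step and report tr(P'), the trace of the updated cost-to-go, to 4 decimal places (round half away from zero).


14.4283

BᵀP = [6.0000 2.0000; 3.5000 0.7500]
S = R + BᵀPB = [3 0; 0 2] + [20.0000 10.0000; 10.0000 6.2500] = [23.0000 10.0000; 10.0000 8.2500]
BᵀPA = [24.0000 2.0000; 12.7500 -0.5000]
K = S⁻¹·BᵀPA = [0.7855 0.2396; 0.5933 -0.3510]
A−BK = [0.2423 -0.7772; 0.4513 2.6908]
AᵀP(A−BK) = [2.8329 0.2256; 0.2256 1.3454]
P' = Q + AᵀP(A−BK) = [12.0829 3.2256; 3.2256 2.3454]
tr(P') = 14.4283


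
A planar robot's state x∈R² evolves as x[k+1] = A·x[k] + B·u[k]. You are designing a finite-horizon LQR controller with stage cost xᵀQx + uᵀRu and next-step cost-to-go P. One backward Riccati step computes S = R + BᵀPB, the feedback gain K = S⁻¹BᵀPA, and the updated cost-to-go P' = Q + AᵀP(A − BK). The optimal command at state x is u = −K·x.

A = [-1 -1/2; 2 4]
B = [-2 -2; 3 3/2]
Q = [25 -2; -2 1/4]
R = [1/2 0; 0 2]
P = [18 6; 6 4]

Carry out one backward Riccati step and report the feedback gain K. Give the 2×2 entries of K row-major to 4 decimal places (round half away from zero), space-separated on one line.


BᵀP = [-18.0000 0.0000; -27.0000 -6.0000]
S = R + BᵀPB = [1/2 0; 0 2] + [36.0000 36.0000; 36.0000 45.0000] = [36.5000 36.0000; 36.0000 47.0000]
BᵀPA = [18.0000 9.0000; 15.0000 -10.5000]
K = S⁻¹·BᵀPA = [0.7294 1.9094; -0.2396 -1.6859]
A−BK = [-0.0203 -0.0530; 0.1710 0.8007]
AᵀP(A−BK) = [0.4636 1.9195; 1.9195 9.6129]
P' = Q + AᵀP(A−BK) = [25.4636 -0.0805; -0.0805 9.8629]
tr(P') = 35.3266

0.7294 1.9094 -0.2396 -1.6859


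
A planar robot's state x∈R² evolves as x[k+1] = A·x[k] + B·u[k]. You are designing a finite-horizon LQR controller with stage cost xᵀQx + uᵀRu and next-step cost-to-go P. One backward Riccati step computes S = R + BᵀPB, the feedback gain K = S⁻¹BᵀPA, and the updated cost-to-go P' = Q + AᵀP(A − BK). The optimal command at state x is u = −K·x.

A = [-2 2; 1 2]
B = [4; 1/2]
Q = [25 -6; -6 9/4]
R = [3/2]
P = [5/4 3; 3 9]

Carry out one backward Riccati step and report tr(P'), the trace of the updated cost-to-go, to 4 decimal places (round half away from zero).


BᵀP = [6.5000 16.5000]
S = R + BᵀPB = [3/2] + [34.2500] = [35.7500]
BᵀPA = [3.5000 46.0000]
K = S⁻¹·BᵀPA = [0.0979 1.2867]
A−BK = [-2.3916 -3.1469; 0.9510 1.3566]
AᵀP(A−BK) = [1.6573 2.4965; 2.4965 5.8112]
P' = Q + AᵀP(A−BK) = [26.6573 -3.5035; -3.5035 8.0612]
tr(P') = 34.7185

34.7185


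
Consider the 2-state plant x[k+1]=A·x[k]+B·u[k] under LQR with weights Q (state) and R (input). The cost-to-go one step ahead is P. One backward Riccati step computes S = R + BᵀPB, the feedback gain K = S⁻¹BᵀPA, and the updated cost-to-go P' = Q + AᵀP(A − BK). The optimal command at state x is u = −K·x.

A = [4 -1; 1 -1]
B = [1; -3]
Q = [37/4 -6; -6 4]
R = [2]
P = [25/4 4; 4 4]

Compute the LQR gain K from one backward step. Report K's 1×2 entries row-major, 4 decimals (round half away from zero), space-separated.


-1.5309 0.6790

BᵀP = [-5.7500 -8.0000]
S = R + BᵀPB = [2] + [18.2500] = [20.2500]
BᵀPA = [-31.0000 13.7500]
K = S⁻¹·BᵀPA = [-1.5309 0.6790]
A−BK = [5.5309 -1.6790; -3.5926 1.0370]
AᵀP(A−BK) = [88.5432 -27.9506; -27.9506 8.9136]
P' = Q + AᵀP(A−BK) = [97.7932 -33.9506; -33.9506 12.9136]
tr(P') = 110.7068


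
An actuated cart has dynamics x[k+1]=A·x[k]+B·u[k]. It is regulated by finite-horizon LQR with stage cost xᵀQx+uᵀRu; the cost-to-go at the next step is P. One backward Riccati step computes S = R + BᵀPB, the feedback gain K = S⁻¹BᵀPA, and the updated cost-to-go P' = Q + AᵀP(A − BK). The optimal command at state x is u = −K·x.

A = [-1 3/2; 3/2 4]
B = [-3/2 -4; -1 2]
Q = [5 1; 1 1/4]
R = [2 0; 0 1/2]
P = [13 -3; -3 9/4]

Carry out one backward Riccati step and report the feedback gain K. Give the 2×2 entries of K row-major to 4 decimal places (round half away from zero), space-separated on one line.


-0.3630 -1.7603 0.4081 0.3883

BᵀP = [-16.5000 2.2500; -58.0000 16.5000]
S = R + BᵀPB = [2 0; 0 1/2] + [22.5000 70.5000; 70.5000 265.0000] = [24.5000 70.5000; 70.5000 265.5000]
BᵀPA = [19.8750 -15.7500; 82.7500 -21.0000]
K = S⁻¹·BᵀPA = [-0.3630 -1.7603; 0.4081 0.3883]
A−BK = [0.0878 0.4129; 0.3208 1.4631]
AᵀP(A−BK) = [0.5096 2.1019; 2.1019 9.6805]
P' = Q + AᵀP(A−BK) = [5.5096 3.1019; 3.1019 9.9305]
tr(P') = 15.4402


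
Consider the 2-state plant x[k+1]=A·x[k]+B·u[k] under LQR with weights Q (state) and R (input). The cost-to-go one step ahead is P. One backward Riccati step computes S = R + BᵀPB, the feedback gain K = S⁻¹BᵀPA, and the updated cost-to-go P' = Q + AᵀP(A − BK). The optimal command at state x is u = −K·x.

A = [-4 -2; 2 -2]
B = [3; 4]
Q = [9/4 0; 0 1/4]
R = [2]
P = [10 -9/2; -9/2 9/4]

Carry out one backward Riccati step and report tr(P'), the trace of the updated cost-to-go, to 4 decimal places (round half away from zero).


BᵀP = [12.0000 -4.5000]
S = R + BᵀPB = [2] + [18.0000] = [20.0000]
BᵀPA = [-57.0000 -15.0000]
K = S⁻¹·BᵀPA = [-2.8500 -0.7500]
A−BK = [4.5500 0.2500; 13.4000 1.0000]
AᵀP(A−BK) = [78.5500 10.2500; 10.2500 1.7500]
P' = Q + AᵀP(A−BK) = [80.8000 10.2500; 10.2500 2.0000]
tr(P') = 82.8000

82.8000


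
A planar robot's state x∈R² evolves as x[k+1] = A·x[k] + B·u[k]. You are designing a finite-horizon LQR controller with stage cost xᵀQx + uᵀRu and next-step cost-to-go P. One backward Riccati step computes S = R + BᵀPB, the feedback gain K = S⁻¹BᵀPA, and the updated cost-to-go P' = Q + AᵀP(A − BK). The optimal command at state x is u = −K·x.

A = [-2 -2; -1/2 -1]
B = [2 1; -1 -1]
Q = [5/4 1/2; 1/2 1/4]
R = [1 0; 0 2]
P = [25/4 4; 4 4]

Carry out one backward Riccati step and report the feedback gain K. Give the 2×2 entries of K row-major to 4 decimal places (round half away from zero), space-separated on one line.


BᵀP = [8.5000 4.0000; 2.2500 0.0000]
S = R + BᵀPB = [1 0; 0 2] + [13.0000 4.5000; 4.5000 2.2500] = [14.0000 4.5000; 4.5000 4.2500]
BᵀPA = [-19.0000 -21.0000; -4.5000 -4.5000]
K = S⁻¹·BᵀPA = [-1.5414 -1.7580; 0.5732 0.8025]
A−BK = [0.5096 0.7134; -1.4682 -1.9554]
AᵀP(A−BK) = [7.2930 9.2102; 9.2102 11.6943]
P' = Q + AᵀP(A−BK) = [8.5430 9.7102; 9.7102 11.9443]
tr(P') = 20.4873

-1.5414 -1.7580 0.5732 0.8025


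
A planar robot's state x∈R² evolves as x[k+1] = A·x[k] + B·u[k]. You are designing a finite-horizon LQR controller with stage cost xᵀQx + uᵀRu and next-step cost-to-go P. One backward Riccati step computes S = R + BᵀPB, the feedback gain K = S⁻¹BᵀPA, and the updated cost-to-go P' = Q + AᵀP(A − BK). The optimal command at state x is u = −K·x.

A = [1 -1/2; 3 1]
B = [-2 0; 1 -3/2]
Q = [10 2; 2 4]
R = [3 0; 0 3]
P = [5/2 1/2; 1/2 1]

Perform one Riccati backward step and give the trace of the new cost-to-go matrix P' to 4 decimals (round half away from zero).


BᵀP = [-4.5000 0.0000; -0.7500 -1.5000]
S = R + BᵀPB = [3 0; 0 3] + [9.0000 0.0000; 0.0000 2.2500] = [12.0000 0.0000; 0.0000 5.2500]
BᵀPA = [-4.5000 2.2500; -5.2500 -1.1250]
K = S⁻¹·BᵀPA = [-0.3750 0.1875; -1.0000 -0.2143]
A−BK = [0.2500 -0.1250; 1.8750 0.4911]
AᵀP(A−BK) = [7.5625 1.2188; 1.2188 0.4621]
P' = Q + AᵀP(A−BK) = [17.5625 3.2188; 3.2188 4.4621]
tr(P') = 22.0246

22.0246


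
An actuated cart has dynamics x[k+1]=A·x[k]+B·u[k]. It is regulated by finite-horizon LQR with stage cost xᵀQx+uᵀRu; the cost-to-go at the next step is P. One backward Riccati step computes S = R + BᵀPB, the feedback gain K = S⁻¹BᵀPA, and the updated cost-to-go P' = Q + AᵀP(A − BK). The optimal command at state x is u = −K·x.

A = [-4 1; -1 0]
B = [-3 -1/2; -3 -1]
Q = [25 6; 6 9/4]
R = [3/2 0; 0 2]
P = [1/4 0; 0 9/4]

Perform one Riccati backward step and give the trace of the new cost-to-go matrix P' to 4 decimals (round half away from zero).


29.7518

BᵀP = [-0.7500 -6.7500; -0.1250 -2.2500]
S = R + BᵀPB = [3/2 0; 0 2] + [22.5000 7.1250; 7.1250 2.3125] = [24.0000 7.1250; 7.1250 4.3125]
BᵀPA = [9.7500 -0.7500; 2.7500 -0.1250]
K = S⁻¹·BᵀPA = [0.4258 -0.0444; -0.0658 0.0444]
A−BK = [-2.7556 0.8889; 0.2116 -0.0889]
AᵀP(A−BK) = [2.2796 -0.6889; -0.6889 0.2222]
P' = Q + AᵀP(A−BK) = [27.2796 5.3111; 5.3111 2.4722]
tr(P') = 29.7518


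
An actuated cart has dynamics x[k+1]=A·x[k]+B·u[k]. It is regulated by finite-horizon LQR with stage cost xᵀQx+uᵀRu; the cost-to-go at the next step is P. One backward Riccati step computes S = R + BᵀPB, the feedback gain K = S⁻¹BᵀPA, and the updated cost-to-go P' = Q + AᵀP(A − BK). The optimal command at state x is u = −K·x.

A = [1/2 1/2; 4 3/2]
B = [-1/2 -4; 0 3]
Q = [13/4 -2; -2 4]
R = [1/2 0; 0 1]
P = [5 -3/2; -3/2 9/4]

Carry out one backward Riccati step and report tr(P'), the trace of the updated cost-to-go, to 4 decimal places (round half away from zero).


26.0014

BᵀP = [-2.5000 0.7500; -24.5000 12.7500]
S = R + BᵀPB = [1/2 0; 0 1] + [1.2500 12.2500; 12.2500 136.2500] = [1.7500 12.2500; 12.2500 137.2500]
BᵀPA = [1.7500 -0.1250; 38.7500 6.8750]
K = S⁻¹·BᵀPA = [-2.6019 -1.1248; 0.5146 0.1505]
A−BK = [1.2573 0.5395; 2.4563 1.0485]
AᵀP(A−BK) = [15.8641 6.7621; 6.7621 2.8873]
P' = Q + AᵀP(A−BK) = [19.1141 4.7621; 4.7621 6.8873]
tr(P') = 26.0014


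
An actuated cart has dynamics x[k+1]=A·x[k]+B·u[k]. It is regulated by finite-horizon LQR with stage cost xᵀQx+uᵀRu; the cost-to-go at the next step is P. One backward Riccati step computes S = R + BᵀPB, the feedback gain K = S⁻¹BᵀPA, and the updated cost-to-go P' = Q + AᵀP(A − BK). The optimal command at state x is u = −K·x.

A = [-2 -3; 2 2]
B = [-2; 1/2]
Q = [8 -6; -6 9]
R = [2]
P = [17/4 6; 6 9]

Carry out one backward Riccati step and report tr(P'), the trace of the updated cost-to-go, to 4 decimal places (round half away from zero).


22.2770

BᵀP = [-5.5000 -7.5000]
S = R + BᵀPB = [2] + [7.2500] = [9.2500]
BᵀPA = [-4.0000 1.5000]
K = S⁻¹·BᵀPA = [-0.4324 0.1622]
A−BK = [-2.8649 -2.6757; 2.2162 1.9189]
AᵀP(A−BK) = [3.2703 2.1486; 2.1486 2.0068]
P' = Q + AᵀP(A−BK) = [11.2703 -3.8514; -3.8514 11.0068]
tr(P') = 22.2770


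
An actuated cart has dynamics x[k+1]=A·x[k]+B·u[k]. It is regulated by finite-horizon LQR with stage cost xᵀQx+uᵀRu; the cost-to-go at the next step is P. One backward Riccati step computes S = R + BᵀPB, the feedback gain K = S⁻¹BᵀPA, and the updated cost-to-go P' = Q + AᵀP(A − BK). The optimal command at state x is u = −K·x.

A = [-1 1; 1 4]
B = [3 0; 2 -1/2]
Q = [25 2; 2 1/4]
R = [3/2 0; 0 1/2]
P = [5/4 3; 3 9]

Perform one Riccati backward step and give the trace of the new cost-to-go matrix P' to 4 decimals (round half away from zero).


30.6116

BᵀP = [9.7500 27.0000; -1.5000 -4.5000]
S = R + BᵀPB = [3/2 0; 0 1/2] + [83.2500 -13.5000; -13.5000 2.2500] = [84.7500 -13.5000; -13.5000 2.7500]
BᵀPA = [17.2500 117.7500; -3.0000 -19.5000]
K = S⁻¹·BᵀPA = [0.1365 1.1919; -0.4207 -1.2399]
A−BK = [-1.4096 -2.5756; 0.5166 0.9963]
AᵀP(A−BK) = [0.6328 1.4705; 1.4705 4.7288]
P' = Q + AᵀP(A−BK) = [25.6328 3.4705; 3.4705 4.9788]
tr(P') = 30.6116


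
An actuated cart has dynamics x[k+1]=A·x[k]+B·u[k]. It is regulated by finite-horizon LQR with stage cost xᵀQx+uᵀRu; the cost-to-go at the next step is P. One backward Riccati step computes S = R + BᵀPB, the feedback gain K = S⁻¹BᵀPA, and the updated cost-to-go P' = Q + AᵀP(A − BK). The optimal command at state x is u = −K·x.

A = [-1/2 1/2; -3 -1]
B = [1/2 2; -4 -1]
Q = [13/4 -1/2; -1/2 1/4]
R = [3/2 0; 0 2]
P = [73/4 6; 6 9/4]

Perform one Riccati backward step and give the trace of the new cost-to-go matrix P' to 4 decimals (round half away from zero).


BᵀP = [-14.8750 -6.0000; 30.5000 9.7500]
S = R + BᵀPB = [3/2 0; 0 2] + [16.5625 -23.7500; -23.7500 51.2500] = [18.0625 -23.7500; -23.7500 53.2500]
BᵀPA = [25.4375 -1.4375; -44.5000 5.5000]
K = S⁻¹·BᵀPA = [0.7484 0.1360; -0.5019 0.1639]
A−BK = [0.1296 0.1042; -0.5085 -0.2923]
AᵀP(A−BK) = [1.4413 0.0237; 0.0237 0.1064]
P' = Q + AᵀP(A−BK) = [4.6913 -0.4763; -0.4763 0.3564]
tr(P') = 5.0477

5.0477


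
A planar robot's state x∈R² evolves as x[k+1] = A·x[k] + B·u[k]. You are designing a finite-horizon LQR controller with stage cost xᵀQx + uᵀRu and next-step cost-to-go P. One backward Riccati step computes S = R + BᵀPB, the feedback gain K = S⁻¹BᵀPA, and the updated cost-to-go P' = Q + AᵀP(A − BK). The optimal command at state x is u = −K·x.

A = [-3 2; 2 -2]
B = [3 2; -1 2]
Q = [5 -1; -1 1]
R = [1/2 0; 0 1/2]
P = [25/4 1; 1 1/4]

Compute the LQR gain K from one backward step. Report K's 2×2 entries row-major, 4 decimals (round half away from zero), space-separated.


-0.8774 0.6497 -0.0732 -0.0764

BᵀP = [17.7500 2.7500; 14.5000 2.5000]
S = R + BᵀPB = [1/2 0; 0 1/2] + [50.5000 41.0000; 41.0000 34.0000] = [51.0000 41.0000; 41.0000 34.5000]
BᵀPA = [-47.7500 30.0000; -38.5000 24.0000]
K = S⁻¹·BᵀPA = [-0.8774 0.6497; -0.0732 -0.0764]
A−BK = [-0.2213 0.2038; 1.2691 -1.1975]
AᵀP(A−BK) = [0.5346 -0.4204; -0.4204 0.3439]
P' = Q + AᵀP(A−BK) = [5.5346 -1.4204; -1.4204 1.3439]
tr(P') = 6.8786


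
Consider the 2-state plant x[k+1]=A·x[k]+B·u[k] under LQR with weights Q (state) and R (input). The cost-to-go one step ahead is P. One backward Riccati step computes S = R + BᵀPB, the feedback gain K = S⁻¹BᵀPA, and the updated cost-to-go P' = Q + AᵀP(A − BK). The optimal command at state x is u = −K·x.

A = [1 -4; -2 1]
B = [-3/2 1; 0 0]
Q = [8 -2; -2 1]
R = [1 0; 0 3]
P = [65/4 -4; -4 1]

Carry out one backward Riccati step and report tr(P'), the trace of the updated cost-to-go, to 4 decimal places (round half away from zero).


BᵀP = [-24.3750 6.0000; 16.2500 -4.0000]
S = R + BᵀPB = [1 0; 0 3] + [36.5625 -24.3750; -24.3750 16.2500] = [37.5625 -24.3750; -24.3750 19.2500]
BᵀPA = [-36.3750 103.5000; 24.2500 -69.0000]
K = S⁻¹·BᵀPA = [-0.8463 2.4081; 0.1881 -0.5351]
A−BK = [-0.4576 0.1474; -2.0000 1.0000]
AᵀP(A−BK) = [0.9035 -2.4266; -2.4266 6.8323]
P' = Q + AᵀP(A−BK) = [8.9035 -4.4266; -4.4266 7.8323]
tr(P') = 16.7358

16.7358


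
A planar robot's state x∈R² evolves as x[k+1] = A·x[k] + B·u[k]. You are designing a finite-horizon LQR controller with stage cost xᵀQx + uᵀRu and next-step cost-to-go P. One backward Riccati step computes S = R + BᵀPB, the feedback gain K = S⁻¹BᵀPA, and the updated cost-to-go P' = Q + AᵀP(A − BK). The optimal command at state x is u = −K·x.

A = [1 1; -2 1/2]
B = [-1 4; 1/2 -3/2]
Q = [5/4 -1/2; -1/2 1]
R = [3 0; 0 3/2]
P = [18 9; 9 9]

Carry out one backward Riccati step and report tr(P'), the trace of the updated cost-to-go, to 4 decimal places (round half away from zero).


23.8122

BᵀP = [-13.5000 -4.5000; 58.5000 22.5000]
S = R + BᵀPB = [3 0; 0 3/2] + [11.2500 -47.2500; -47.2500 200.2500] = [14.2500 -47.2500; -47.2500 201.7500]
BᵀPA = [-4.5000 -15.7500; 13.5000 69.7500]
K = S⁻¹·BᵀPA = [-0.4203 0.1839; -0.0315 0.3888]
A−BK = [0.7058 -0.3713; -1.8371 0.9912]
AᵀP(A−BK) = [16.5342 -8.9212; -8.9212 5.0280]
P' = Q + AᵀP(A−BK) = [17.7842 -9.4212; -9.4212 6.0280]
tr(P') = 23.8122


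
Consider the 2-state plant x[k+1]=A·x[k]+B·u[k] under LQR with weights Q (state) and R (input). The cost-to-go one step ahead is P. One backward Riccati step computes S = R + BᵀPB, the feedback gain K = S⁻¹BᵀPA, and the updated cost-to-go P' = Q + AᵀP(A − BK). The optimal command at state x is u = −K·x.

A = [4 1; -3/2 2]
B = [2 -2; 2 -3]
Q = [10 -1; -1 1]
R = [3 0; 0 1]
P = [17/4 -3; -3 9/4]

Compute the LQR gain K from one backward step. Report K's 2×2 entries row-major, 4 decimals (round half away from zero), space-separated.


2.6477 -0.1477 1.9773 -0.4773

BᵀP = [2.5000 -1.5000; 0.5000 -0.7500]
S = R + BᵀPB = [3 0; 0 1] + [2.0000 -0.5000; -0.5000 1.2500] = [5.0000 -0.5000; -0.5000 2.2500]
BᵀPA = [12.2500 -0.5000; 3.1250 -1.0000]
K = S⁻¹·BᵀPA = [2.6477 -0.1477; 1.9773 -0.4773]
A−BK = [2.6591 0.3409; -0.8636 0.8636]
AᵀP(A−BK) = [70.4489 -5.9489; -5.9489 0.6989]
P' = Q + AᵀP(A−BK) = [80.4489 -6.9489; -6.9489 1.6989]
tr(P') = 82.1477


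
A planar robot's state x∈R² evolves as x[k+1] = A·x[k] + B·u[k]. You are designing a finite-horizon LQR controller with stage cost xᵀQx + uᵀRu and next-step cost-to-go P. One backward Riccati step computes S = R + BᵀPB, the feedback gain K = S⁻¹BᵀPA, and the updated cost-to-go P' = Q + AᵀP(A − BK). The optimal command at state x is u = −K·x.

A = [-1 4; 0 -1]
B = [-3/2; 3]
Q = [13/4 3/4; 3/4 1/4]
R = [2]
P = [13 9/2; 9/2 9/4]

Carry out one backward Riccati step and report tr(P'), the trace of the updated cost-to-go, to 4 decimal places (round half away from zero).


135.1136

BᵀP = [-6.0000 0.0000]
S = R + BᵀPB = [2] + [9.0000] = [11.0000]
BᵀPA = [6.0000 -24.0000]
K = S⁻¹·BᵀPA = [0.5455 -2.1818]
A−BK = [-0.1818 0.7273; -1.6364 5.5455]
AᵀP(A−BK) = [9.7273 -34.4091; -34.4091 121.8864]
P' = Q + AᵀP(A−BK) = [12.9773 -33.6591; -33.6591 122.1364]
tr(P') = 135.1136


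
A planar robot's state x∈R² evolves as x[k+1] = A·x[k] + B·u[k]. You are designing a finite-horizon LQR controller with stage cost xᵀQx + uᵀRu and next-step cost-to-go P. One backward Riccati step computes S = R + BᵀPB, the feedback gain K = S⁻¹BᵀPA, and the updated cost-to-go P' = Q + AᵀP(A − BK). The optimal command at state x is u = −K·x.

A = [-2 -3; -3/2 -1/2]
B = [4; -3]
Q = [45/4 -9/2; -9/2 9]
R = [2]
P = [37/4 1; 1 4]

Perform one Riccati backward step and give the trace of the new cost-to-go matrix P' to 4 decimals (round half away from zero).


BᵀP = [34.0000 -8.0000]
S = R + BᵀPB = [2] + [160.0000] = [162.0000]
BᵀPA = [-56.0000 -98.0000]
K = S⁻¹·BᵀPA = [-0.3457 -0.6049]
A−BK = [-0.6173 -0.5802; -2.5370 -2.3148]
AᵀP(A−BK) = [32.6420 30.1235; 30.1235 27.9660]
P' = Q + AᵀP(A−BK) = [43.8920 25.6235; 25.6235 36.9660]
tr(P') = 80.8580

80.8580


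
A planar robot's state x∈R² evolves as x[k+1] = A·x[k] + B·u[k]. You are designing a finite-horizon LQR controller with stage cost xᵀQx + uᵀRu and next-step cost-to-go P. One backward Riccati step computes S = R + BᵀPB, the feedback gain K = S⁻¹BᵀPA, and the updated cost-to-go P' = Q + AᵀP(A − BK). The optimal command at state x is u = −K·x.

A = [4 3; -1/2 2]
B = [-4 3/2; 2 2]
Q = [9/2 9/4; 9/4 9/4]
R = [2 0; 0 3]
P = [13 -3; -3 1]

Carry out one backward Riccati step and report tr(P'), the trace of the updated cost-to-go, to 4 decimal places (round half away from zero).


BᵀP = [-58.0000 14.0000; 13.5000 -2.5000]
S = R + BᵀPB = [2 0; 0 3] + [260.0000 -59.0000; -59.0000 15.2500] = [262.0000 -59.0000; -59.0000 18.2500]
BᵀPA = [-239.0000 -146.0000; 55.2500 35.5000]
K = S⁻¹·BᵀPA = [-0.8474 -0.4383; 0.2880 0.5283]
A−BK = [0.1786 0.4544; 0.6188 1.8201]
AᵀP(A−BK) = [1.8193 1.5617; 1.5617 2.2561]
P' = Q + AᵀP(A−BK) = [6.3193 3.8117; 3.8117 4.5061]
tr(P') = 10.8254

10.8254


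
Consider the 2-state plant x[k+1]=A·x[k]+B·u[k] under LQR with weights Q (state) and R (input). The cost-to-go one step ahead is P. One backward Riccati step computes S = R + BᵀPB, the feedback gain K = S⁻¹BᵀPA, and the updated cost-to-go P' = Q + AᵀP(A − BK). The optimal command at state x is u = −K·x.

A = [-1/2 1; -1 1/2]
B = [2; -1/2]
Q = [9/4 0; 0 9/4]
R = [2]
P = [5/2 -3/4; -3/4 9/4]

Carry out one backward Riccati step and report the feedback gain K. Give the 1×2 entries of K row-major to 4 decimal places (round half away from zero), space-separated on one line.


BᵀP = [5.3750 -2.6250]
S = R + BᵀPB = [2] + [12.0625] = [14.0625]
BᵀPA = [-0.0625 4.0625]
K = S⁻¹·BᵀPA = [-0.0044 0.2889]
A−BK = [-0.4911 0.4222; -1.0022 0.6444]
AᵀP(A−BK) = [2.1247 -1.4194; -1.4194 1.1389]
P' = Q + AᵀP(A−BK) = [4.3747 -1.4194; -1.4194 3.3889]
tr(P') = 7.7636

-0.0044 0.2889


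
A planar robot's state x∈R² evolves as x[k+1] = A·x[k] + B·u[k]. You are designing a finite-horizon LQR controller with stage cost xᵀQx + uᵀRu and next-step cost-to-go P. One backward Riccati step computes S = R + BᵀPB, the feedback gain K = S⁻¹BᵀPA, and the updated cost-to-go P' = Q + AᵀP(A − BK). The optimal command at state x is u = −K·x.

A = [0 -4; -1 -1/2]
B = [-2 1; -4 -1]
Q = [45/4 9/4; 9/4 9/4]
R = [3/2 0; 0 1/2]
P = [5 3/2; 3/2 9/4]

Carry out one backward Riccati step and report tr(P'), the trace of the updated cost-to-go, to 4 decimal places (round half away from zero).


BᵀP = [-16.0000 -12.0000; 3.5000 -0.7500]
S = R + BᵀPB = [3/2 0; 0 1/2] + [80.0000 -4.0000; -4.0000 4.2500] = [81.5000 -4.0000; -4.0000 4.7500]
BᵀPA = [12.0000 70.0000; 0.7500 -13.6250]
K = S⁻¹·BᵀPA = [0.1617 0.7491; 0.2940 -2.2376]
A−BK = [0.0293 -0.2642; -0.0593 0.2587]
AᵀP(A−BK) = [0.0894 -0.1857; -0.1857 3.6397]
P' = Q + AᵀP(A−BK) = [11.3394 2.0643; 2.0643 5.8897]
tr(P') = 17.2292

17.2292


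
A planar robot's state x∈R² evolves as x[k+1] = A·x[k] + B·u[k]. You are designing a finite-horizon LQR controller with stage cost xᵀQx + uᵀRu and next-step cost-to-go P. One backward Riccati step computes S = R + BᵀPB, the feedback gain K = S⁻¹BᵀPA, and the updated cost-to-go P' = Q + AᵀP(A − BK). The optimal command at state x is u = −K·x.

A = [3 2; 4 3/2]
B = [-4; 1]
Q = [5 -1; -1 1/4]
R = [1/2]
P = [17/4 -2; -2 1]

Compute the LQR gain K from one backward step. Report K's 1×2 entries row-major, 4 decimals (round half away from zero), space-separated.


BᵀP = [-19.0000 9.0000]
S = R + BᵀPB = [1/2] + [85.0000] = [85.5000]
BᵀPA = [-21.0000 -24.5000]
K = S⁻¹·BᵀPA = [-0.2456 -0.2865]
A−BK = [2.0175 0.8538; 4.2456 1.7865]
AᵀP(A−BK) = [1.0921 0.4825; 0.4825 0.2295]
P' = Q + AᵀP(A−BK) = [6.0921 -0.5175; -0.5175 0.4795]
tr(P') = 6.5716

-0.2456 -0.2865


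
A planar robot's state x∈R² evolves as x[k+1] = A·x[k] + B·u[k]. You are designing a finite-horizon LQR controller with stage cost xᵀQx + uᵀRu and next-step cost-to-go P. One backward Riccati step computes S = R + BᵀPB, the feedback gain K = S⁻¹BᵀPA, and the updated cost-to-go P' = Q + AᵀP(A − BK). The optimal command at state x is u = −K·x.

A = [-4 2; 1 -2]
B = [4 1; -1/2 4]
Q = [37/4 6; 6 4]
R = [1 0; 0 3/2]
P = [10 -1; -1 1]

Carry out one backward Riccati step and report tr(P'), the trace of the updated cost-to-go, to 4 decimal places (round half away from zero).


14.9244

BᵀP = [40.5000 -4.5000; 6.0000 3.0000]
S = R + BᵀPB = [1 0; 0 3/2] + [164.2500 22.5000; 22.5000 18.0000] = [165.2500 22.5000; 22.5000 19.5000]
BᵀPA = [-166.5000 90.0000; -21.0000 6.0000]
K = S⁻¹·BᵀPA = [-1.0214 0.5964; 0.1016 -0.3805]
A−BK = [-0.0160 -0.0052; 0.0828 -0.1798]
AᵀP(A−BK) = [1.0708 -0.6837; -0.6837 0.6036]
P' = Q + AᵀP(A−BK) = [10.3208 5.3163; 5.3163 4.6036]
tr(P') = 14.9244


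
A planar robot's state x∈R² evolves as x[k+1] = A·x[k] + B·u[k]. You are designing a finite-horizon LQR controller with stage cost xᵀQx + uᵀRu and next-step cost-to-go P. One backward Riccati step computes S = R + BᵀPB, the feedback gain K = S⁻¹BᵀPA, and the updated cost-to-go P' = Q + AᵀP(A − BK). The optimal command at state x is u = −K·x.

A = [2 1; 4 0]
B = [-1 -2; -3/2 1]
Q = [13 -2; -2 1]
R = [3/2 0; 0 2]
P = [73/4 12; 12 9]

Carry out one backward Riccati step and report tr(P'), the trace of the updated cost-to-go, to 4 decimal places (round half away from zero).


22.5033

BᵀP = [-36.2500 -25.5000; -24.5000 -15.0000]
S = R + BᵀPB = [3/2 0; 0 2] + [74.5000 47.0000; 47.0000 34.0000] = [76.0000 47.0000; 47.0000 36.0000]
BᵀPA = [-174.5000 -36.2500; -109.0000 -24.5000]
K = S⁻¹·BᵀPA = [-2.1992 -0.2913; -0.1565 -0.3003]
A−BK = [-0.5123 0.1082; 0.8577 -0.1366]
AᵀP(A−BK) = [8.1689 0.9421; 0.9421 0.3344]
P' = Q + AᵀP(A−BK) = [21.1689 -1.0579; -1.0579 1.3344]
tr(P') = 22.5033


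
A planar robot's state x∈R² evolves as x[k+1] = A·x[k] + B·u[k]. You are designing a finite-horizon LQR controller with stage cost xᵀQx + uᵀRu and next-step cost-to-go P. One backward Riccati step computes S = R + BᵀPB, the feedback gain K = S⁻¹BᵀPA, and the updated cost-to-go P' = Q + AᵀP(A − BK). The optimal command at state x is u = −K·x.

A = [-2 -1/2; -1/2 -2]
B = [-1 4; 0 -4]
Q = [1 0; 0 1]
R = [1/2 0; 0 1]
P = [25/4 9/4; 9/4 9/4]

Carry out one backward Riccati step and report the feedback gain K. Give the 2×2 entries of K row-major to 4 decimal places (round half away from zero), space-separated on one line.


2.0445 2.0116 0.0109 0.3721

BᵀP = [-6.2500 -2.2500; 16.0000 0.0000]
S = R + BᵀPB = [1/2 0; 0 1] + [6.2500 -16.0000; -16.0000 64.0000] = [6.7500 -16.0000; -16.0000 65.0000]
BᵀPA = [13.6250 7.6250; -32.0000 -8.0000]
K = S⁻¹·BᵀPA = [2.0445 2.0116; 0.0109 0.3721]
A−BK = [0.0007 0.0233; -0.4562 -0.5116]
AᵀP(A−BK) = [2.5569 2.5610; 2.5610 2.7006]
P' = Q + AᵀP(A−BK) = [3.5569 2.5610; 2.5610 3.7006]
tr(P') = 7.2575


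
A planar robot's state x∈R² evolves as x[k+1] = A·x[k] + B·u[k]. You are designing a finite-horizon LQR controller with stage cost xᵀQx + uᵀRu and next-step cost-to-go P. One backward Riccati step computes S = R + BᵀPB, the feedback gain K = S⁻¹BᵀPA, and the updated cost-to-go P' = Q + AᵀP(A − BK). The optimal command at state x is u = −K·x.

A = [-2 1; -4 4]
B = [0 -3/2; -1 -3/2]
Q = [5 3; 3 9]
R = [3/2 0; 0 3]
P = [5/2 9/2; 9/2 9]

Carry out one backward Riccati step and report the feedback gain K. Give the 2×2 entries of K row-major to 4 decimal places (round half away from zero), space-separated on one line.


BᵀP = [-4.5000 -9.0000; -10.5000 -20.2500]
S = R + BᵀPB = [3/2 0; 0 3] + [9.0000 20.2500; 20.2500 46.1250] = [10.5000 20.2500; 20.2500 49.1250]
BᵀPA = [45.0000 -40.5000; 102.0000 -91.5000]
K = S⁻¹·BᵀPA = [1.3723 -1.2926; 1.5106 -1.3298]
A−BK = [0.2660 -0.9947; -0.3617 0.7128]
AᵀP(A−BK) = [10.1596 -9.1968; -9.1968 8.4761]
P' = Q + AᵀP(A−BK) = [15.1596 -6.1968; -6.1968 17.4761]
tr(P') = 32.6356

1.3723 -1.2926 1.5106 -1.3298


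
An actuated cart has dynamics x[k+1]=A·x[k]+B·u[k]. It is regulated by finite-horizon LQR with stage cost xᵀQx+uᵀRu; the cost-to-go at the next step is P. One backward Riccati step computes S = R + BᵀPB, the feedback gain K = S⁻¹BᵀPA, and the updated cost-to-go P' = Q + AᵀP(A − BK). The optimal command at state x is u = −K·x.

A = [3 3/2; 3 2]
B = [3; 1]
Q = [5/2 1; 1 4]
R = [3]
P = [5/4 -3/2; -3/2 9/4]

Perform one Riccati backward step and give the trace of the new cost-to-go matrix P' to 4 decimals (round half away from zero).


13.6438

BᵀP = [2.2500 -2.2500]
S = R + BᵀPB = [3] + [4.5000] = [7.5000]
BᵀPA = [0.0000 -1.1250]
K = S⁻¹·BᵀPA = [0.0000 -0.1500]
A−BK = [3.0000 1.9500; 3.0000 2.1500]
AᵀP(A−BK) = [4.5000 3.3750; 3.3750 2.6438]
P' = Q + AᵀP(A−BK) = [7.0000 4.3750; 4.3750 6.6438]
tr(P') = 13.6438


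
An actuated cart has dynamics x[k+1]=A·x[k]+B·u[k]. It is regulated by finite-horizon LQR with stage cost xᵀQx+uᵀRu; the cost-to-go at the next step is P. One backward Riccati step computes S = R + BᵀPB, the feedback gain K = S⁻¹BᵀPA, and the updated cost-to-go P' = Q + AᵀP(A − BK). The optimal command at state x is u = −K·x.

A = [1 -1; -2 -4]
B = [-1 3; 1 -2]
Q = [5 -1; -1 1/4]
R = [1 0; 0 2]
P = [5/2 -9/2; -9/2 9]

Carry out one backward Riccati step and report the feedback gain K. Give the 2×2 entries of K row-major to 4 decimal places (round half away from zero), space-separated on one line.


BᵀP = [-7.0000 13.5000; 16.5000 -31.5000]
S = R + BᵀPB = [1 0; 0 2] + [20.5000 -48.0000; -48.0000 112.5000] = [21.5000 -48.0000; -48.0000 114.5000]
BᵀPA = [-34.0000 -47.0000; 79.5000 109.5000]
K = S⁻¹·BᵀPA = [-0.4881 -0.7956; 0.4897 0.6228]
A−BK = [-0.9572 -3.6640; -0.5325 -1.9588]
AᵀP(A−BK) = [0.9731 1.9366; 1.9366 4.9097]
P' = Q + AᵀP(A−BK) = [5.9731 0.9366; 0.9366 5.1597]
tr(P') = 11.1327

-0.4881 -0.7956 0.4897 0.6228


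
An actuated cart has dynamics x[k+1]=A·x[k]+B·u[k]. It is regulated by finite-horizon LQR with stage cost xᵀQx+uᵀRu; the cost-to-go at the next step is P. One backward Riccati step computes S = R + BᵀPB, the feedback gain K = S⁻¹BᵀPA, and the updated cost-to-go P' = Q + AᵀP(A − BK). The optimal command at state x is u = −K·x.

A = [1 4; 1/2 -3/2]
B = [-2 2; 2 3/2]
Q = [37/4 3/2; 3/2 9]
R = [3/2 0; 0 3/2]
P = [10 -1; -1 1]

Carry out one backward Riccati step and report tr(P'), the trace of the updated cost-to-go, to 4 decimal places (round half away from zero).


BᵀP = [-22.0000 4.0000; 18.5000 -0.5000]
S = R + BᵀPB = [3/2 0; 0 3/2] + [52.0000 -38.0000; -38.0000 36.2500] = [53.5000 -38.0000; -38.0000 37.7500]
BᵀPA = [-20.0000 -94.0000; 18.2500 74.7500]
K = S⁻¹·BᵀPA = [-0.1068 -1.2300; 0.3759 0.7420]
A−BK = [0.0345 0.0560; 0.1498 -0.1531]
AᵀP(A−BK) = [0.2531 0.6088; 0.6088 3.1671]
P' = Q + AᵀP(A−BK) = [9.5031 2.1088; 2.1088 12.1671]
tr(P') = 21.6702

21.6702


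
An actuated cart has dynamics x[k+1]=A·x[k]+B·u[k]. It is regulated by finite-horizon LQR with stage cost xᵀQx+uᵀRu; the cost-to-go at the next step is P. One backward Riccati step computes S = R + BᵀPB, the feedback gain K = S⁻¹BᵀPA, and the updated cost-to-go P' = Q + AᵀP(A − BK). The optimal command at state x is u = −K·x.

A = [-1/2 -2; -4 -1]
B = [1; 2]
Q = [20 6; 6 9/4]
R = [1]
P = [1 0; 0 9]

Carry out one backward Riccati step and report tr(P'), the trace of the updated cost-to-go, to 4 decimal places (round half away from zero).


30.6513

BᵀP = [1.0000 18.0000]
S = R + BᵀPB = [1] + [37.0000] = [38.0000]
BᵀPA = [-72.5000 -20.0000]
K = S⁻¹·BᵀPA = [-1.9079 -0.5263]
A−BK = [1.4079 -1.4737; -0.1842 0.0526]
AᵀP(A−BK) = [5.9276 -1.1579; -1.1579 2.4737]
P' = Q + AᵀP(A−BK) = [25.9276 4.8421; 4.8421 4.7237]
tr(P') = 30.6513


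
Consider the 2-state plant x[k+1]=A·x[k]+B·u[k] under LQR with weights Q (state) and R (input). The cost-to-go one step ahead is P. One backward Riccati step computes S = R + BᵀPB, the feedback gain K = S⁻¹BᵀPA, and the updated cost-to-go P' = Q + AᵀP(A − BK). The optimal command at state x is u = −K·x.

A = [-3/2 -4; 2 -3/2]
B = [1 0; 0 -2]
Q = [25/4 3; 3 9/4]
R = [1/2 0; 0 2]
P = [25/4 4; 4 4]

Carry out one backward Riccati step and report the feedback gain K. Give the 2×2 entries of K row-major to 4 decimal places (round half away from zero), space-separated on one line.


BᵀP = [6.2500 4.0000; -8.0000 -8.0000]
S = R + BᵀPB = [1/2 0; 0 2] + [6.2500 -8.0000; -8.0000 16.0000] = [6.7500 -8.0000; -8.0000 18.0000]
BᵀPA = [-1.3750 -31.0000; -4.0000 44.0000]
K = S⁻¹·BᵀPA = [-0.9870 -3.5826; -0.6609 0.8522]
A−BK = [-0.5130 -0.4174; 0.6783 0.2043]
AᵀP(A−BK) = [2.0620 0.9826; 0.9826 8.4435]
P' = Q + AᵀP(A−BK) = [8.3120 3.9826; 3.9826 10.6935]
tr(P') = 19.0054

-0.9870 -3.5826 -0.6609 0.8522


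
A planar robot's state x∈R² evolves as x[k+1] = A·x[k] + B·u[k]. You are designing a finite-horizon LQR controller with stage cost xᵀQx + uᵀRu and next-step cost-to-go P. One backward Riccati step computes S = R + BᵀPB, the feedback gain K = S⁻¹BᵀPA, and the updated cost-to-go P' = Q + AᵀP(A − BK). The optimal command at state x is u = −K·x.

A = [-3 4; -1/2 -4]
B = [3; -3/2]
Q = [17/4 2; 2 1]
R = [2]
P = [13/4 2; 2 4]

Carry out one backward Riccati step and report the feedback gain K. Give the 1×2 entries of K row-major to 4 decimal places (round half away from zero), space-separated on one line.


BᵀP = [6.7500 0.0000]
S = R + BᵀPB = [2] + [20.2500] = [22.2500]
BᵀPA = [-20.2500 27.0000]
K = S⁻¹·BᵀPA = [-0.9101 1.2135]
A−BK = [-0.2697 0.3596; -1.8652 -2.1798]
AᵀP(A−BK) = [17.8202 13.5730; 13.5730 19.2360]
P' = Q + AᵀP(A−BK) = [22.0702 15.5730; 15.5730 20.2360]
tr(P') = 42.3062

-0.9101 1.2135


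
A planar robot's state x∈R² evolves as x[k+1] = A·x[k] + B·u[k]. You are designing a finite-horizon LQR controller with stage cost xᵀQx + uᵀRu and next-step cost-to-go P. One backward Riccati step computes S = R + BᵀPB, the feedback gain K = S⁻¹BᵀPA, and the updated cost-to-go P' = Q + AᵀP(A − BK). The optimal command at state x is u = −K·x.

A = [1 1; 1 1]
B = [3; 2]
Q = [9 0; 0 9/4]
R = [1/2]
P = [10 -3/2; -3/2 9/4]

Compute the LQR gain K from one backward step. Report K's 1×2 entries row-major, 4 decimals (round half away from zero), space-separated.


0.3313 0.3313

BᵀP = [27.0000 0.0000]
S = R + BᵀPB = [1/2] + [81.0000] = [81.5000]
BᵀPA = [27.0000 27.0000]
K = S⁻¹·BᵀPA = [0.3313 0.3313]
A−BK = [0.0061 0.0061; 0.3374 0.3374]
AᵀP(A−BK) = [0.3052 0.3052; 0.3052 0.3052]
P' = Q + AᵀP(A−BK) = [9.3052 0.3052; 0.3052 2.5552]
tr(P') = 11.8604


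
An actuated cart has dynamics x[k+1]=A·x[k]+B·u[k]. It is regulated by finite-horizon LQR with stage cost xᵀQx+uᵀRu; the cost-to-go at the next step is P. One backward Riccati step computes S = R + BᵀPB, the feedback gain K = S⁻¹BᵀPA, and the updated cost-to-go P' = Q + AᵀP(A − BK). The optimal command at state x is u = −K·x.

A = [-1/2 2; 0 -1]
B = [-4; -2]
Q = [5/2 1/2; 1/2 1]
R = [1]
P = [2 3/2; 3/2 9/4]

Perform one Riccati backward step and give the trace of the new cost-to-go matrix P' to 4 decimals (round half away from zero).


5.7879

BᵀP = [-11.0000 -10.5000]
S = R + BᵀPB = [1] + [65.0000] = [66.0000]
BᵀPA = [5.5000 -11.5000]
K = S⁻¹·BᵀPA = [0.0833 -0.1742]
A−BK = [-0.1667 1.3030; 0.1667 -1.3485]
AᵀP(A−BK) = [0.0417 -0.2917; -0.2917 2.2462]
P' = Q + AᵀP(A−BK) = [2.5417 0.2083; 0.2083 3.2462]
tr(P') = 5.7879


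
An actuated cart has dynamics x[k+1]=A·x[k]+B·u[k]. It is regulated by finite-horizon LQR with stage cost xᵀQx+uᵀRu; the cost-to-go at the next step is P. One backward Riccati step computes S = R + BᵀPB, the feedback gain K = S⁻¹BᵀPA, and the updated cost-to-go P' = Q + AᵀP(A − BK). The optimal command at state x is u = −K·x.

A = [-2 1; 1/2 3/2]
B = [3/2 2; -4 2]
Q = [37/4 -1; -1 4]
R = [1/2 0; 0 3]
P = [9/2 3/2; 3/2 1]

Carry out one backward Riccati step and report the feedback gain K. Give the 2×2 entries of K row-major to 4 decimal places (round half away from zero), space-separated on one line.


BᵀP = [0.7500 -1.7500; 12.0000 5.0000]
S = R + BᵀPB = [1/2 0; 0 3] + [8.1250 -2.0000; -2.0000 34.0000] = [8.6250 -2.0000; -2.0000 37.0000]
BᵀPA = [-2.3750 -1.8750; -21.5000 19.5000]
K = S⁻¹·BᵀPA = [-0.4153 -0.0964; -0.6035 0.5218]
A−BK = [-0.1700 0.1010; 0.0458 0.0708]
AᵀP(A−BK) = [1.2877 -1.0099; -1.0099 0.8938]
P' = Q + AᵀP(A−BK) = [10.5377 -2.0099; -2.0099 4.8938]
tr(P') = 15.4316

-0.4153 -0.0964 -0.6035 0.5218
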